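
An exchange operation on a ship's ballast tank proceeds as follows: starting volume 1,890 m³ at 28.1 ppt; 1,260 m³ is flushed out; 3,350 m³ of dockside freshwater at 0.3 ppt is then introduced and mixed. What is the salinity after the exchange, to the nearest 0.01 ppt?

4.70 ppt

Remaining after removal: 630 m³ at 28.1 ppt (salt = 17,703)
After addition: salt = 17,703 + 3,350×0.3 = 18,708; volume = 3,980 m³
S = 18,708 / 3,980 = 4.7005 ppt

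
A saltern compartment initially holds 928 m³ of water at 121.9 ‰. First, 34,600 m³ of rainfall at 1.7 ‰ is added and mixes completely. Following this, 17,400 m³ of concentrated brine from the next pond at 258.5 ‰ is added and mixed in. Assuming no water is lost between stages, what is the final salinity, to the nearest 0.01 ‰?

88.23 ‰

By conservation of dissolved salt,
Initial salt = 928×121.9 = 113,123.2
After stage 1: salt = 113,123.2 + 34,600×1.7 = 171,943.2; volume = 35,528 m³; S = 4.84 ‰
After stage 2: salt = 171,943.2 + 17,400×258.5 = 4,669,843.2; volume = 52,928 m³
S = 4,669,843.2 / 52,928 = 88.2301 ‰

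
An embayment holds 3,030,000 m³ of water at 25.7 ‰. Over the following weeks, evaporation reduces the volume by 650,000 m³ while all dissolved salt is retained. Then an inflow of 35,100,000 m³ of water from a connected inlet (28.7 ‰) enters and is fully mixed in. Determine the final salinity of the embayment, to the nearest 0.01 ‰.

28.96 ‰

After evaporation: salt = 3,030,000×25.7 = 77,871,000; volume = 3,030,000 − 650,000 = 2,380,000 m³
After mixing: salt = 77,871,000 + 35,100,000×28.7 = 1,085,241,000; volume = 2,380,000 + 35,100,000 = 37,480,000 m³
S = 1,085,241,000 / 37,480,000 = 28.9552 ‰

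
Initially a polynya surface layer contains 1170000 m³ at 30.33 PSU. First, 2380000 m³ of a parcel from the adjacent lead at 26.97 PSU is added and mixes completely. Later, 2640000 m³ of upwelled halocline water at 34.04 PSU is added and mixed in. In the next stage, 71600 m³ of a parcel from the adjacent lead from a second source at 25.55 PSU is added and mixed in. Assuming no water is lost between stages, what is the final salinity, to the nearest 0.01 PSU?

By conservation of dissolved salt,
Initial salt = 1,170,000×30.33 = 35,486,100
After stage 1: salt = 35,486,100 + 2,380,000×26.97 = 99,674,700; volume = 3,550,000 m³; S = 28.077 PSU
After stage 2: salt = 99,674,700 + 2,640,000×34.04 = 189,540,300; volume = 6,190,000 m³; S = 30.62 PSU
After stage 3: salt = 189,540,300 + 71,600×25.55 = 191,369,680; volume = 6,261,600 m³
S = 191,369,680 / 6,261,600 = 30.5624 PSU

30.56 PSU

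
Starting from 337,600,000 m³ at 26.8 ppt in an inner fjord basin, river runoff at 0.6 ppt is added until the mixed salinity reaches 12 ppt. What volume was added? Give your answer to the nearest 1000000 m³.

Salt balance: 337,600,000×26.8 + V×0.6 = (337,600,000+V)×12
9,047,680,000 + 0.6V = 4,051,200,000 + 12V
4,996,480,000 = 11.4V
V = 438,287,719.3 m³

438000000 m³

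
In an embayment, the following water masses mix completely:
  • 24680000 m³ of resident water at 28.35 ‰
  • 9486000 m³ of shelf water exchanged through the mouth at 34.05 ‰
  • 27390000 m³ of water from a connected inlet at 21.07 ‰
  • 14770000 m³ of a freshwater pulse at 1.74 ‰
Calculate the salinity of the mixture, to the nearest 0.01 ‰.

By conservation of dissolved salt,
salt = 24,680,000×28.35 + 9,486,000×34.05 + 27,390,000×21.07 + 14,770,000×1.74 = 699,678,000 + 322,998,300 + 577,107,300 + 25,699,800 = 1,625,483,400
volume = 24,680,000 + 9,486,000 + 27,390,000 + 14,770,000 = 76,326,000 m³
S = 1,625,483,400 / 76,326,000 = 21.2966 ‰

21.30 ‰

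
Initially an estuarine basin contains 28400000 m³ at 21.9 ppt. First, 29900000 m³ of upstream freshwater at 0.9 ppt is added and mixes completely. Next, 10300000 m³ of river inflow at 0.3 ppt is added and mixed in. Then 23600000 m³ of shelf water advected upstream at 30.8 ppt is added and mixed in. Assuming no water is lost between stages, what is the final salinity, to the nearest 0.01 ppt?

Total salt / total volume:
Initial salt = 28,400,000×21.9 = 621,960,000
After stage 1: salt = 621,960,000 + 29,900,000×0.9 = 648,870,000; volume = 58,300,000 m³; S = 11.13 ppt
After stage 2: salt = 648,870,000 + 10,300,000×0.3 = 651,960,000; volume = 68,600,000 m³; S = 9.504 ppt
After stage 3: salt = 651,960,000 + 23,600,000×30.8 = 1,378,840,000; volume = 92,200,000 m³
S = 1,378,840,000 / 92,200,000 = 14.9549 ppt

14.95 ppt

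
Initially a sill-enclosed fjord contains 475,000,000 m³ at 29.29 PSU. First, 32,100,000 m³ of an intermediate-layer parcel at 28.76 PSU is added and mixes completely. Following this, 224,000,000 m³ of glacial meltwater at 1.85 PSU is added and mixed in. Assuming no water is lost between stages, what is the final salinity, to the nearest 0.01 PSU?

20.86 PSU

Mass of salt is conserved:
Initial salt = 475,000,000×29.29 = 13,912,750,000
After stage 1: salt = 13,912,750,000 + 32,100,000×28.76 = 14,835,946,000; volume = 507,100,000 m³; S = 29.256 PSU
After stage 2: salt = 14,835,946,000 + 224,000,000×1.85 = 15,250,346,000; volume = 731,100,000 m³
S = 15,250,346,000 / 731,100,000 = 20.8595 PSU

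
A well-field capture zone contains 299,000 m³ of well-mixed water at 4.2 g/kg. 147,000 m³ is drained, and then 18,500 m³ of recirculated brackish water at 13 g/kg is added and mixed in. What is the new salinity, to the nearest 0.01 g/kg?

5.15 g/kg

Remaining after removal: 152,000 m³ at 4.2 g/kg (salt = 638,400)
After addition: salt = 638,400 + 18,500×13 = 878,900; volume = 170,500 m³
S = 878,900 / 170,500 = 5.1548 g/kg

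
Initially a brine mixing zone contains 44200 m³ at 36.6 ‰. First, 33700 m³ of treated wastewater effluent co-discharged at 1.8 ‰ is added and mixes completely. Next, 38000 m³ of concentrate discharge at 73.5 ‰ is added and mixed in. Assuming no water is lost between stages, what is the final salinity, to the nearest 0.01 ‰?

38.58 ‰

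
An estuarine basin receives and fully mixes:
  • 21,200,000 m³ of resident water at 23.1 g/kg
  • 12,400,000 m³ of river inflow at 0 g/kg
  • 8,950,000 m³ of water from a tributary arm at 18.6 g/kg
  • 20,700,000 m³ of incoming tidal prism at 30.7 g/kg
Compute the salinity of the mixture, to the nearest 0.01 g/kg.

20.42 g/kg

By conservation of dissolved salt,
salt = 21,200,000×23.1 + 12,400,000×0 + 8,950,000×18.6 + 20,700,000×30.7 = 489,720,000 + 0 + 166,470,000 + 635,490,000 = 1,291,680,000
volume = 21,200,000 + 12,400,000 + 8,950,000 + 20,700,000 = 63,250,000 m³
S = 1,291,680,000 / 63,250,000 = 20.4218 g/kg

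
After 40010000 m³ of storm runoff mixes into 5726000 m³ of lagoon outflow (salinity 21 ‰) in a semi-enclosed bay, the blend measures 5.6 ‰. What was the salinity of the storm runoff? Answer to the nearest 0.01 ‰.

3.40 ‰

Salt balance: 5,726,000×21 + 40,010,000×S = 45,736,000×5.6
120,246,000 + 40,010,000·S = 256,121,600
S = (256,121,600 − 120,246,000) / 40,010,000 = 3.396 ‰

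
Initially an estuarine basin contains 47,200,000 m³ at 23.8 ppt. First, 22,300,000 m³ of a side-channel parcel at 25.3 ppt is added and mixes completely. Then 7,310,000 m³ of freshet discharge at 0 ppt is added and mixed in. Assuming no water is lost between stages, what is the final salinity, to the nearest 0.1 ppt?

22.0 ppt

Total salt / total volume:
Initial salt = 47,200,000×23.8 = 1,123,360,000
After stage 1: salt = 1,123,360,000 + 22,300,000×25.3 = 1,687,550,000; volume = 69,500,000 m³; S = 24.281 ppt
After stage 2: salt = 1,687,550,000 + 7,310,000×0 = 1,687,550,000; volume = 76,810,000 m³
S = 1,687,550,000 / 76,810,000 = 21.9704 ppt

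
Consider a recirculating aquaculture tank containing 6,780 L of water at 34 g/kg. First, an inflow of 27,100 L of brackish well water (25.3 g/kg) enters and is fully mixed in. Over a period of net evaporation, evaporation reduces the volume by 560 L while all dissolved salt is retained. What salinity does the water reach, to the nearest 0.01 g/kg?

27.50 g/kg

After mixing: salt = 6,780×34 + 27,100×25.3 = 916,150; volume = 33,880 L
After evaporation: salt unchanged = 916,150; volume = 33,880 − 560 = 33,320 L
S = 916,150 / 33,320 = 27.4955 g/kg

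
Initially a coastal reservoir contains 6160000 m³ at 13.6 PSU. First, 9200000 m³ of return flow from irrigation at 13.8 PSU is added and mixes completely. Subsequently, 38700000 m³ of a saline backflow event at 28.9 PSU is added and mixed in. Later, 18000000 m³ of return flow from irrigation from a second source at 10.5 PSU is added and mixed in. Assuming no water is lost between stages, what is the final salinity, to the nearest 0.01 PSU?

21.07 PSU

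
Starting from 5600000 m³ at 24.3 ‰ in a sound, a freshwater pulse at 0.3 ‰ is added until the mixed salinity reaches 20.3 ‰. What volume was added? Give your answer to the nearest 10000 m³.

1120000 m³

Salt balance: 5,600,000×24.3 + V×0.3 = (5,600,000+V)×20.3
136,080,000 + 0.3V = 113,680,000 + 20.3V
22,400,000 = 20V
V = 1,120,000 m³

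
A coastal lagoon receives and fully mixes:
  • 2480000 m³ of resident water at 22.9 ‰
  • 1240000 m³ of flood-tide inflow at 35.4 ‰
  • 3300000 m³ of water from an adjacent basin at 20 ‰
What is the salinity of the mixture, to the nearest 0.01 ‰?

23.74 ‰

Conserving salt mass:
salt = 2,480,000×22.9 + 1,240,000×35.4 + 3,300,000×20 = 56,792,000 + 43,896,000 + 66,000,000 = 166,688,000
volume = 2,480,000 + 1,240,000 + 3,300,000 = 7,020,000 m³
S = 166,688,000 / 7,020,000 = 23.7447 ‰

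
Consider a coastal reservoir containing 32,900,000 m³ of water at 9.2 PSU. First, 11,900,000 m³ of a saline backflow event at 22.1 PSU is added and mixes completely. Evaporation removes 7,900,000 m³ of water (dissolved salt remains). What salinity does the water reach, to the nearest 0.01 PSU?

After mixing: salt = 32,900,000×9.2 + 11,900,000×22.1 = 565,670,000; volume = 44,800,000 m³
After evaporation: salt unchanged = 565,670,000; volume = 44,800,000 − 7,900,000 = 36,900,000 m³
S = 565,670,000 / 36,900,000 = 15.3298 PSU

15.33 PSU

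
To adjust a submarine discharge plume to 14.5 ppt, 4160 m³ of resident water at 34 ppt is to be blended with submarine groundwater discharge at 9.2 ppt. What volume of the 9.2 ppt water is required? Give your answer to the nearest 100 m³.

15300 m³

Salt balance: 4,160×34 + V×9.2 = (4,160+V)×14.5
141,440 + 9.2V = 60,320 + 14.5V
81,120 = 5.3V
V = 15,305.66 m³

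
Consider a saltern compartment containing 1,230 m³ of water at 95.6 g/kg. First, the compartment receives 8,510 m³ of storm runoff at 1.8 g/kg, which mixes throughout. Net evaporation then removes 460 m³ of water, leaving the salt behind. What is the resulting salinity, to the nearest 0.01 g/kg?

14.32 g/kg

After mixing: salt = 1,230×95.6 + 8,510×1.8 = 132,906; volume = 9,740 m³
After evaporation: salt unchanged = 132,906; volume = 9,740 − 460 = 9,280 m³
S = 132,906 / 9,280 = 14.3218 g/kg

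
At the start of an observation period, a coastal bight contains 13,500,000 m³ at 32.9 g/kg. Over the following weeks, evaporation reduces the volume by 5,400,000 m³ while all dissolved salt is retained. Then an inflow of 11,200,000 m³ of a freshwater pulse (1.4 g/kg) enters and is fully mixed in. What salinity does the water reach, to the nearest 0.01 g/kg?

After evaporation: salt = 13,500,000×32.9 = 444,150,000; volume = 13,500,000 − 5,400,000 = 8,100,000 m³
After mixing: salt = 444,150,000 + 11,200,000×1.4 = 459,830,000; volume = 8,100,000 + 11,200,000 = 19,300,000 m³
S = 459,830,000 / 19,300,000 = 23.8254 g/kg

23.83 g/kg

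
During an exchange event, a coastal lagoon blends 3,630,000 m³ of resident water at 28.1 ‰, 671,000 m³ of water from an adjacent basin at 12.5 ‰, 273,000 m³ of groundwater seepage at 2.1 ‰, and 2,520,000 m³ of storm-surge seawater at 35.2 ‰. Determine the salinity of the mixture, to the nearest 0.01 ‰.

28.15 ‰

Mass of salt is conserved:
salt = 3,630,000×28.1 + 671,000×12.5 + 273,000×2.1 + 2,520,000×35.2 = 102,003,000 + 8,387,500 + 573,300 + 88,704,000 = 199,667,800
volume = 3,630,000 + 671,000 + 273,000 + 2,520,000 = 7,094,000 m³
S = 199,667,800 / 7,094,000 = 28.146 ‰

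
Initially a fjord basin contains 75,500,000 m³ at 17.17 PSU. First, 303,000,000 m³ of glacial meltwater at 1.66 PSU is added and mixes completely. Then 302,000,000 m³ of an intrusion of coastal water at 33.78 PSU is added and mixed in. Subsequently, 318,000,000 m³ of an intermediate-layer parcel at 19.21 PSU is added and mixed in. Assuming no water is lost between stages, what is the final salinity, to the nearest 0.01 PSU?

18.14 PSU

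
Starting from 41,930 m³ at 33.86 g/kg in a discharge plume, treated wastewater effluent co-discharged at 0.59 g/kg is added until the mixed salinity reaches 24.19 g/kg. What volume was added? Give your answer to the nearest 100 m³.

Salt balance: 41,930×33.86 + V×0.59 = (41,930+V)×24.19
1,419,749.8 + 0.59V = 1,014,286.7 + 24.19V
405,463.1 = 23.6V
V = 17,180.64 m³

17200 m³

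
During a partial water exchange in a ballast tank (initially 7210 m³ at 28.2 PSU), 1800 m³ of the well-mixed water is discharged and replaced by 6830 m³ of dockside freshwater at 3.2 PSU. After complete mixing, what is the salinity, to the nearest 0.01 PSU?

Remaining after removal: 5,410 m³ at 28.2 PSU (salt = 152,562)
After addition: salt = 152,562 + 6,830×3.2 = 174,418; volume = 12,240 m³
S = 174,418 / 12,240 = 14.2498 PSU

14.25 PSU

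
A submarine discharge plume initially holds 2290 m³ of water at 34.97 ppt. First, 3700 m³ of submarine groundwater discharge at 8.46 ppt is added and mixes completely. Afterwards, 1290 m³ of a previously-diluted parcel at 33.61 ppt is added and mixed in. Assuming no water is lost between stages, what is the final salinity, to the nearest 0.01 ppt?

Weighted by volume,
Initial salt = 2,290×34.97 = 80,081.3
After stage 1: salt = 80,081.3 + 3,700×8.46 = 111,383.3; volume = 5,990 m³; S = 18.595 ppt
After stage 2: salt = 111,383.3 + 1,290×33.61 = 154,740.2; volume = 7,280 m³
S = 154,740.2 / 7,280 = 21.2555 ppt

21.26 ppt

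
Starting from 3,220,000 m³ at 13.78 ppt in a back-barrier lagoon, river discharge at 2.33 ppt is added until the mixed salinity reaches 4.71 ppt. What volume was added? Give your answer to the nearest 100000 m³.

Salt balance: 3,220,000×13.78 + V×2.33 = (3,220,000+V)×4.71
44,371,600 + 2.33V = 15,166,200 + 4.71V
29,205,400 = 2.38V
V = 12,271,176.47 m³

12300000 m³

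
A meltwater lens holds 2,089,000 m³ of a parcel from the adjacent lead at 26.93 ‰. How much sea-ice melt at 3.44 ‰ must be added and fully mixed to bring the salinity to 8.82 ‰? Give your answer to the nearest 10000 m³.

7030000 m³

Salt balance: 2,089,000×26.93 + V×3.44 = (2,089,000+V)×8.82
56,256,770 + 3.44V = 18,424,980 + 8.82V
37,831,790 = 5.38V
V = 7,031,931.23 m³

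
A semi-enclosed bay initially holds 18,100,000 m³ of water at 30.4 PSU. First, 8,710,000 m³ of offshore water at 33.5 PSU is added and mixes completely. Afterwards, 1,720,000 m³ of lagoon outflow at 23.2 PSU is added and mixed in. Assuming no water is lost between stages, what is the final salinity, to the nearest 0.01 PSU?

30.91 PSU

Total salt / total volume:
Initial salt = 18,100,000×30.4 = 550,240,000
After stage 1: salt = 550,240,000 + 8,710,000×33.5 = 842,025,000; volume = 26,810,000 m³; S = 31.407 PSU
After stage 2: salt = 842,025,000 + 1,720,000×23.2 = 881,929,000; volume = 28,530,000 m³
S = 881,929,000 / 28,530,000 = 30.9123 PSU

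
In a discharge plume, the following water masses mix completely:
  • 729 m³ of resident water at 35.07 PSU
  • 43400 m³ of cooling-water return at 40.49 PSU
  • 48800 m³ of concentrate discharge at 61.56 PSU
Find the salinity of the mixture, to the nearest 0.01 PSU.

Conserving salt mass:
salt = 729×35.07 + 43,400×40.49 + 48,800×61.56 = 25,566.03 + 1,757,266 + 3,004,128 = 4,786,960.03
volume = 729 + 43,400 + 48,800 = 92,929 m³
S = 4,786,960.03 / 92,929 = 51.512 PSU

51.51 PSU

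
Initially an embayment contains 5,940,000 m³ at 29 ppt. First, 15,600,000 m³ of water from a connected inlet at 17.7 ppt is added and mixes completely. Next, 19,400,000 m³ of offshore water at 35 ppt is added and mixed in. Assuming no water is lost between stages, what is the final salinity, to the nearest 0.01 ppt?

27.54 ppt

Conserving salt mass:
Initial salt = 5,940,000×29 = 172,260,000
After stage 1: salt = 172,260,000 + 15,600,000×17.7 = 448,380,000; volume = 21,540,000 m³; S = 20.816 ppt
After stage 2: salt = 448,380,000 + 19,400,000×35 = 1,127,380,000; volume = 40,940,000 m³
S = 1,127,380,000 / 40,940,000 = 27.5374 ppt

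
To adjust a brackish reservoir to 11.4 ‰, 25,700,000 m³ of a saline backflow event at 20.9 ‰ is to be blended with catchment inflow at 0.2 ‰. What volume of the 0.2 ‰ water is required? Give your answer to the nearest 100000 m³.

Salt balance: 25,700,000×20.9 + V×0.2 = (25,700,000+V)×11.4
537,130,000 + 0.2V = 292,980,000 + 11.4V
244,150,000 = 11.2V
V = 21,799,107.14 m³

21800000 m³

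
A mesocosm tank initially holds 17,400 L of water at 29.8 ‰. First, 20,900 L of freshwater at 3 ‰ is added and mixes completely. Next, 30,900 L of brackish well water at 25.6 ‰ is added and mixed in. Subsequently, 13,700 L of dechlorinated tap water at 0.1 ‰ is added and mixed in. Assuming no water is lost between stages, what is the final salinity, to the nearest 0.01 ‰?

By conservation of dissolved salt,
Initial salt = 17,400×29.8 = 518,520
After stage 1: salt = 518,520 + 20,900×3 = 581,220; volume = 38,300 L; S = 15.175 ‰
After stage 2: salt = 581,220 + 30,900×25.6 = 1,372,260; volume = 69,200 L; S = 19.83 ‰
After stage 3: salt = 1,372,260 + 13,700×0.1 = 1,373,630; volume = 82,900 L
S = 1,373,630 / 82,900 = 16.5697 ‰

16.57 ‰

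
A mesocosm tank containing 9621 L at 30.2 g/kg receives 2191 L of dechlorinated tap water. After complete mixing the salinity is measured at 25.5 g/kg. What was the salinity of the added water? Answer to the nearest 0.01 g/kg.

4.86 g/kg

Salt balance: 9,621×30.2 + 2,191×S = 11,812×25.5
290,554.2 + 2,191·S = 301,206
S = (301,206 − 290,554.2) / 2,191 = 4.8616 g/kg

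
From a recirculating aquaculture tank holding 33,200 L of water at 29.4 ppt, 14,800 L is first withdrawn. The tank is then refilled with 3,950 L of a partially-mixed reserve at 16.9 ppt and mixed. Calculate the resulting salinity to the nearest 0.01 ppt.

Remaining after removal: 18,400 L at 29.4 ppt (salt = 540,960)
After addition: salt = 540,960 + 3,950×16.9 = 607,715; volume = 22,350 L
S = 607,715 / 22,350 = 27.1908 ppt

27.19 ppt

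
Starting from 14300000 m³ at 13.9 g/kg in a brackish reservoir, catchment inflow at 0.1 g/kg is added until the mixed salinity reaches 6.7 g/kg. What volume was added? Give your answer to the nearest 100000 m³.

Salt balance: 14,300,000×13.9 + V×0.1 = (14,300,000+V)×6.7
198,770,000 + 0.1V = 95,810,000 + 6.7V
102,960,000 = 6.6V
V = 15,600,000 m³

15600000 m³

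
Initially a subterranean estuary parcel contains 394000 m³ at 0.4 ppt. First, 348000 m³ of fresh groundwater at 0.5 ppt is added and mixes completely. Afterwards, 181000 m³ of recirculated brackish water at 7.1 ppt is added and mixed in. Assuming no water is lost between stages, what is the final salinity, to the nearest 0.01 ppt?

1.75 ppt

Total salt / total volume:
Initial salt = 394,000×0.4 = 157,600
After stage 1: salt = 157,600 + 348,000×0.5 = 331,600; volume = 742,000 m³; S = 0.447 ppt
After stage 2: salt = 331,600 + 181,000×7.1 = 1,616,700; volume = 923,000 m³
S = 1,616,700 / 923,000 = 1.7516 ppt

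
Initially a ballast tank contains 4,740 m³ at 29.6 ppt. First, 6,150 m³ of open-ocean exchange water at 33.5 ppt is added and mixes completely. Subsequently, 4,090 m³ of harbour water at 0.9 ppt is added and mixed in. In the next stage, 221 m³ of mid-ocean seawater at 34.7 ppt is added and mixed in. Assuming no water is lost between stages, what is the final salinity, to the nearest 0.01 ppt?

23.53 ppt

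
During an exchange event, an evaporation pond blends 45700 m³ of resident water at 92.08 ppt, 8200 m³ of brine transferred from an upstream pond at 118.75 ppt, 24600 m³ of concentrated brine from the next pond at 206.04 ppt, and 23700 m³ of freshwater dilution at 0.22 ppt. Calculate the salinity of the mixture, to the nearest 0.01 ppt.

Weighted by volume,
salt = 45,700×92.08 + 8,200×118.75 + 24,600×206.04 + 23,700×0.22 = 4,208,056 + 973,750 + 5,068,584 + 5,214 = 10,255,604
volume = 45,700 + 8,200 + 24,600 + 23,700 = 102,200 m³
S = 10,255,604 / 102,200 = 100.3484 ppt

100.35 ppt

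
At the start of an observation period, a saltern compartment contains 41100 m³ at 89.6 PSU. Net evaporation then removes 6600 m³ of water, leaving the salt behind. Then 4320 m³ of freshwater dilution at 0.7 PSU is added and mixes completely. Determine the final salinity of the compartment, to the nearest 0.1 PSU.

After evaporation: salt = 41,100×89.6 = 3,682,560; volume = 41,100 − 6,600 = 34,500 m³
After mixing: salt = 3,682,560 + 4,320×0.7 = 3,685,584; volume = 34,500 + 4,320 = 38,820 m³
S = 3,685,584 / 38,820 = 94.9403 PSU

94.9 PSU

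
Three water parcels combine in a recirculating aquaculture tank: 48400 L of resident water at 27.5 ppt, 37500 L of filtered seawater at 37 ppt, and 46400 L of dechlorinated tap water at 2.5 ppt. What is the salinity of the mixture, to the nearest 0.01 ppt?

21.42 ppt

Mass of salt is conserved:
salt = 48,400×27.5 + 37,500×37 + 46,400×2.5 = 1,331,000 + 1,387,500 + 116,000 = 2,834,500
volume = 48,400 + 37,500 + 46,400 = 132,300 L
S = 2,834,500 / 132,300 = 21.4248 ppt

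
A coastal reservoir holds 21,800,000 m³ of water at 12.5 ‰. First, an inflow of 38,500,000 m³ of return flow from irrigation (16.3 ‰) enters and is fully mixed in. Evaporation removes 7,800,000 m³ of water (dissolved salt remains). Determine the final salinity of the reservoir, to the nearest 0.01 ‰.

17.14 ‰

After mixing: salt = 21,800,000×12.5 + 38,500,000×16.3 = 900,050,000; volume = 60,300,000 m³
After evaporation: salt unchanged = 900,050,000; volume = 60,300,000 − 7,800,000 = 52,500,000 m³
S = 900,050,000 / 52,500,000 = 17.1438 ‰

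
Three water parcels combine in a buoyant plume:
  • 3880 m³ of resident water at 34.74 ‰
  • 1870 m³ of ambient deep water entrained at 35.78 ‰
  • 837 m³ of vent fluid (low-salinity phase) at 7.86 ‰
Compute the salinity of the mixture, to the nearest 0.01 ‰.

31.62 ‰

Salt balance:
salt = 3,880×34.74 + 1,870×35.78 + 837×7.86 = 134,791.2 + 66,908.6 + 6,578.82 = 208,278.62
volume = 3,880 + 1,870 + 837 = 6,587 m³
S = 208,278.62 / 6,587 = 31.6196 ‰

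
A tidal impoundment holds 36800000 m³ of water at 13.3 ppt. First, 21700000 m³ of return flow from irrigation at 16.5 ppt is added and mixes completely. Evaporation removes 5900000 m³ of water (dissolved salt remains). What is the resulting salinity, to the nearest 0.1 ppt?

16.1 ppt

After mixing: salt = 36,800,000×13.3 + 21,700,000×16.5 = 847,490,000; volume = 58,500,000 m³
After evaporation: salt unchanged = 847,490,000; volume = 58,500,000 − 5,900,000 = 52,600,000 m³
S = 847,490,000 / 52,600,000 = 16.112 ppt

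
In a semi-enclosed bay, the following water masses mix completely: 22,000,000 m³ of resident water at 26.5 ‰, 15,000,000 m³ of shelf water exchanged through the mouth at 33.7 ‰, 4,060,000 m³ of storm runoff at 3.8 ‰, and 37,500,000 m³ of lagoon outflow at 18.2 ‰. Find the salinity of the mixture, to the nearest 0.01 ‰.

22.74 ‰

Weighted by volume,
salt = 22,000,000×26.5 + 15,000,000×33.7 + 4,060,000×3.8 + 37,500,000×18.2 = 583,000,000 + 505,500,000 + 15,428,000 + 682,500,000 = 1,786,428,000
volume = 22,000,000 + 15,000,000 + 4,060,000 + 37,500,000 = 78,560,000 m³
S = 1,786,428,000 / 78,560,000 = 22.7397 ‰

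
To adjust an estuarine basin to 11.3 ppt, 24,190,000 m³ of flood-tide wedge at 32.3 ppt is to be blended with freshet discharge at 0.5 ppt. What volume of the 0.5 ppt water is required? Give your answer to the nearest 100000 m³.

47000000 m³

Salt balance: 24,190,000×32.3 + V×0.5 = (24,190,000+V)×11.3
781,337,000 + 0.5V = 273,347,000 + 11.3V
507,990,000 = 10.8V
V = 47,036,111.11 m³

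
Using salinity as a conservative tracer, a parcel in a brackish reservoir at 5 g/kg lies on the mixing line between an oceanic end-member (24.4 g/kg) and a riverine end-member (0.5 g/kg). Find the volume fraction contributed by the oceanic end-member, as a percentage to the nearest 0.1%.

18.8%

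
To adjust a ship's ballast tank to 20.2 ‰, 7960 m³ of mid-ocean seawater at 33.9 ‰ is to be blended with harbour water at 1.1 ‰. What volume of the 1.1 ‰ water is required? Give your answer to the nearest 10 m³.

Salt balance: 7,960×33.9 + V×1.1 = (7,960+V)×20.2
269,844 + 1.1V = 160,792 + 20.2V
109,052 = 19.1V
V = 5,709.53 m³

5710 m³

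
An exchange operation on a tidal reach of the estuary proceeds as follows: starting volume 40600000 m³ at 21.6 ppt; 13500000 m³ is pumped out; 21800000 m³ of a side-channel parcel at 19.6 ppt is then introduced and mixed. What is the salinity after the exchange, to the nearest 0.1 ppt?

20.7 ppt

Remaining after removal: 27,100,000 m³ at 21.6 ppt (salt = 585,360,000)
After addition: salt = 585,360,000 + 21,800,000×19.6 = 1,012,640,000; volume = 48,900,000 m³
S = 1,012,640,000 / 48,900,000 = 20.7084 ppt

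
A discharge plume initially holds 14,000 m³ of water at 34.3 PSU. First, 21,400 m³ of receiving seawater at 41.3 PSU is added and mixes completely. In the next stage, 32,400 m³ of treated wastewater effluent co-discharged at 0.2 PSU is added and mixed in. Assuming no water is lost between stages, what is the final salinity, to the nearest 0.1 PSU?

20.2 PSU

Mass of salt is conserved:
Initial salt = 14,000×34.3 = 480,200
After stage 1: salt = 480,200 + 21,400×41.3 = 1,364,020; volume = 35,400 m³; S = 38.532 PSU
After stage 2: salt = 1,364,020 + 32,400×0.2 = 1,370,500; volume = 67,800 m³
S = 1,370,500 / 67,800 = 20.2139 PSU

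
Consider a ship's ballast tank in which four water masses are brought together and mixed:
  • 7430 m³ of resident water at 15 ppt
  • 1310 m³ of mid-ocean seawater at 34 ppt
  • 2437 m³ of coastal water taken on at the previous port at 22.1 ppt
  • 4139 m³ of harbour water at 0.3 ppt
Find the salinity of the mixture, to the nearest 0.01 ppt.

13.78 ppt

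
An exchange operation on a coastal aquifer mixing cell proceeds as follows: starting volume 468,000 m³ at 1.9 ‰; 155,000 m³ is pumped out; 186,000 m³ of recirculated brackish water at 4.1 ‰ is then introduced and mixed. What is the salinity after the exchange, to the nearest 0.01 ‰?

2.72 ‰

Remaining after removal: 313,000 m³ at 1.9 ‰ (salt = 594,700)
After addition: salt = 594,700 + 186,000×4.1 = 1,357,300; volume = 499,000 m³
S = 1,357,300 / 499,000 = 2.72 ‰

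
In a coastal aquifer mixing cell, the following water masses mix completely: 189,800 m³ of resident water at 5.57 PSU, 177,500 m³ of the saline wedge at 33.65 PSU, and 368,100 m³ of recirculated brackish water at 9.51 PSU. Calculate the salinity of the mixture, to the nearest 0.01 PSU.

By conservation of dissolved salt,
salt = 189,800×5.57 + 177,500×33.65 + 368,100×9.51 = 1,057,186 + 5,972,875 + 3,500,631 = 10,530,692
volume = 189,800 + 177,500 + 368,100 = 735,400 m³
S = 10,530,692 / 735,400 = 14.3197 PSU

14.32 PSU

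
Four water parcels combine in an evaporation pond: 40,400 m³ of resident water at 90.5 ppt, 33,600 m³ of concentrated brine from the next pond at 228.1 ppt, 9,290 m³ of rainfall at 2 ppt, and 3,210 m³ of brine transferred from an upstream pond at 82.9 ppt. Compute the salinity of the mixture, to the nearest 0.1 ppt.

134.2 ppt

By conservation of dissolved salt,
salt = 40,400×90.5 + 33,600×228.1 + 9,290×2 + 3,210×82.9 = 3,656,200 + 7,664,160 + 18,580 + 266,109 = 11,605,049
volume = 40,400 + 33,600 + 9,290 + 3,210 = 86,500 m³
S = 11,605,049 / 86,500 = 134.162 ppt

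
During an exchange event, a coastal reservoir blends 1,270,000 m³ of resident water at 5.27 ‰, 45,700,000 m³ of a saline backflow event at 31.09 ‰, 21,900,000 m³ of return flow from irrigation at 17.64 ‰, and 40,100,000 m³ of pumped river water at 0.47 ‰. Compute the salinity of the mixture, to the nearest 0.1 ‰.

Weighted by volume,
salt = 1,270,000×5.27 + 45,700,000×31.09 + 21,900,000×17.64 + 40,100,000×0.47 = 6,692,900 + 1,420,813,000 + 386,316,000 + 18,847,000 = 1,832,668,900
volume = 1,270,000 + 45,700,000 + 21,900,000 + 40,100,000 = 108,970,000 m³
S = 1,832,668,900 / 108,970,000 = 16.818 ‰

16.8 ‰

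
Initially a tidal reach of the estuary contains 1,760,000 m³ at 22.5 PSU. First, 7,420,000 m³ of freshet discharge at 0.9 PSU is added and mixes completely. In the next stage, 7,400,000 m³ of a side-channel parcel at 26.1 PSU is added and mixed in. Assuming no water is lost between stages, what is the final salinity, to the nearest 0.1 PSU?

Conserving salt mass:
Initial salt = 1,760,000×22.5 = 39,600,000
After stage 1: salt = 39,600,000 + 7,420,000×0.9 = 46,278,000; volume = 9,180,000 m³; S = 5.041 PSU
After stage 2: salt = 46,278,000 + 7,400,000×26.1 = 239,418,000; volume = 16,580,000 m³
S = 239,418,000 / 16,580,000 = 14.4402 PSU

14.4 PSU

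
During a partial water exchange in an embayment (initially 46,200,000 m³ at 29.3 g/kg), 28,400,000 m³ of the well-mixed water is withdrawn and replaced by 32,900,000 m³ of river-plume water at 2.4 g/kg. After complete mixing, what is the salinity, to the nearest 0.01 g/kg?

Remaining after removal: 17,800,000 m³ at 29.3 g/kg (salt = 521,540,000)
After addition: salt = 521,540,000 + 32,900,000×2.4 = 600,500,000; volume = 50,700,000 m³
S = 600,500,000 / 50,700,000 = 11.8442 g/kg

11.84 g/kg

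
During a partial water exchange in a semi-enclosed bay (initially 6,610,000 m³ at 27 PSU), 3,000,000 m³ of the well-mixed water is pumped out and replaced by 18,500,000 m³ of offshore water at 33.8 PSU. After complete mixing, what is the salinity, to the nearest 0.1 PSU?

Remaining after removal: 3,610,000 m³ at 27 PSU (salt = 97,470,000)
After addition: salt = 97,470,000 + 18,500,000×33.8 = 722,770,000; volume = 22,110,000 m³
S = 722,770,000 / 22,110,000 = 32.6897 PSU

32.7 PSU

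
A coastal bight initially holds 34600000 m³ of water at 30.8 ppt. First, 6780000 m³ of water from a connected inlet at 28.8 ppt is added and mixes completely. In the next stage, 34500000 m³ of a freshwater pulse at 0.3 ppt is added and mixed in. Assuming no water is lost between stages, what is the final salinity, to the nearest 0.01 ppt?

Conserving salt mass:
Initial salt = 34,600,000×30.8 = 1,065,680,000
After stage 1: salt = 1,065,680,000 + 6,780,000×28.8 = 1,260,944,000; volume = 41,380,000 m³; S = 30.472 ppt
After stage 2: salt = 1,260,944,000 + 34,500,000×0.3 = 1,271,294,000; volume = 75,880,000 m³
S = 1,271,294,000 / 75,880,000 = 16.754 ppt

16.75 ppt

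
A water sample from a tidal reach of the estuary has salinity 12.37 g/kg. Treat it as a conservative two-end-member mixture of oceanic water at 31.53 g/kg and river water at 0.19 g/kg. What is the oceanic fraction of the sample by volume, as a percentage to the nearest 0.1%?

38.9%

Let g be the oceanic fraction. Salt balance per unit volume:
g×31.53 + (1−g)×0.19 = 12.37
g = (12.37 − 0.19) / (31.53 − 0.19) = 12.18/31.34 = 0.3886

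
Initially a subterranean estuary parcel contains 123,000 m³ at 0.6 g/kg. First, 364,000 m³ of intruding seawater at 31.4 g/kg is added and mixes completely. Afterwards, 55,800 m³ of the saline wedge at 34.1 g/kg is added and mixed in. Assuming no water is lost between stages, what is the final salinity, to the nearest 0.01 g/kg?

24.70 g/kg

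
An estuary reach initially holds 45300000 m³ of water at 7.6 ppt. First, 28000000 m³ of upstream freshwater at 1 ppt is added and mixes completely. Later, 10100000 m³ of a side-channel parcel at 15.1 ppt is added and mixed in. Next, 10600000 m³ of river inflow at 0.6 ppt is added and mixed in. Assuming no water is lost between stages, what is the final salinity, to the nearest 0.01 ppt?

Salt balance:
Initial salt = 45,300,000×7.6 = 344,280,000
After stage 1: salt = 344,280,000 + 28,000,000×1 = 372,280,000; volume = 73,300,000 m³; S = 5.079 ppt
After stage 2: salt = 372,280,000 + 10,100,000×15.1 = 524,790,000; volume = 83,400,000 m³; S = 6.292 ppt
After stage 3: salt = 524,790,000 + 10,600,000×0.6 = 531,150,000; volume = 94,000,000 m³
S = 531,150,000 / 94,000,000 = 5.6505 ppt

5.65 ppt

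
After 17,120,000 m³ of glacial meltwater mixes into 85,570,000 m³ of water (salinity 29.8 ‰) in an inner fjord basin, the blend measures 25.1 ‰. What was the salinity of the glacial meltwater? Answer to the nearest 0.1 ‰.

Salt balance: 85,570,000×29.8 + 17,120,000×S = 102,690,000×25.1
2,549,986,000 + 17,120,000·S = 2,577,519,000
S = (2,577,519,000 − 2,549,986,000) / 17,120,000 = 1.6082 ‰

1.6 ‰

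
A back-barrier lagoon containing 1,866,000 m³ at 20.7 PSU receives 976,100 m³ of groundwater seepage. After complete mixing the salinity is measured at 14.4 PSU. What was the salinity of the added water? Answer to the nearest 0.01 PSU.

Salt balance: 1,866,000×20.7 + 976,100×S = 2,842,100×14.4
38,626,200 + 976,100·S = 40,926,240
S = (40,926,240 − 38,626,200) / 976,100 = 2.3564 PSU

2.36 PSU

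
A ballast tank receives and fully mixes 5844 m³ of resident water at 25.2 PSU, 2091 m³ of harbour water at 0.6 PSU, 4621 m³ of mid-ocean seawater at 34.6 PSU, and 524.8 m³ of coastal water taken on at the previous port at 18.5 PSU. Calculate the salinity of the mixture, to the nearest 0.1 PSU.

24.3 PSU

Weighted by volume,
salt = 5,844×25.2 + 2,091×0.6 + 4,621×34.6 + 524.8×18.5 = 147,268.8 + 1,254.6 + 159,886.6 + 9,708.8 = 318,118.8
volume = 5,844 + 2,091 + 4,621 + 524.8 = 13,080.8 m³
S = 318,118.8 / 13,080.8 = 24.32 PSU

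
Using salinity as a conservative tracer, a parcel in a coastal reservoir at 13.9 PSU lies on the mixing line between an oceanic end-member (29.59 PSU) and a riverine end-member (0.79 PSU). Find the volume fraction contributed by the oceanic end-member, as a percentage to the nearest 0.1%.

45.5%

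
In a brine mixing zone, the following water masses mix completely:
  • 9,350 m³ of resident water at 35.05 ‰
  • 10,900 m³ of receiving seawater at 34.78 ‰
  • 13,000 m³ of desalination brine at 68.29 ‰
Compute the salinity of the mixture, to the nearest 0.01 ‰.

Salt balance:
salt = 9,350×35.05 + 10,900×34.78 + 13,000×68.29 = 327,717.5 + 379,102 + 887,770 = 1,594,589.5
volume = 9,350 + 10,900 + 13,000 = 33,250 m³
S = 1,594,589.5 / 33,250 = 47.9576 ‰

47.96 ‰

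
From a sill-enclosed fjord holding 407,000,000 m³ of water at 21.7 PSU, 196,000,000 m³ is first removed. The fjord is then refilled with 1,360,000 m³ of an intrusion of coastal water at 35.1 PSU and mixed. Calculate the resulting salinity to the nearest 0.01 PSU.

21.79 PSU

Remaining after removal: 211,000,000 m³ at 21.7 PSU (salt = 4,578,700,000)
After addition: salt = 4,578,700,000 + 1,360,000×35.1 = 4,626,436,000; volume = 212,360,000 m³
S = 4,626,436,000 / 212,360,000 = 21.7858 PSU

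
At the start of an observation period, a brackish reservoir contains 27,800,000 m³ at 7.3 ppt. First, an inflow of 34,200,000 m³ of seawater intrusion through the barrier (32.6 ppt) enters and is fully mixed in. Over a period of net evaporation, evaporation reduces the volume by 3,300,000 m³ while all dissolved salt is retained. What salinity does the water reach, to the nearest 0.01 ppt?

After mixing: salt = 27,800,000×7.3 + 34,200,000×32.6 = 1,317,860,000; volume = 62,000,000 m³
After evaporation: salt unchanged = 1,317,860,000; volume = 62,000,000 − 3,300,000 = 58,700,000 m³
S = 1,317,860,000 / 58,700,000 = 22.4508 ppt

22.45 ppt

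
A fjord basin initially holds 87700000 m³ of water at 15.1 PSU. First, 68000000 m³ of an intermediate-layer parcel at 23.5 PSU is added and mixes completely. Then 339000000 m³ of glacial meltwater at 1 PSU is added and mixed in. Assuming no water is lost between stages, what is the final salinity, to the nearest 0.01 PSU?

6.59 PSU

Conserving salt mass:
Initial salt = 87,700,000×15.1 = 1,324,270,000
After stage 1: salt = 1,324,270,000 + 68,000,000×23.5 = 2,922,270,000; volume = 155,700,000 m³; S = 18.769 PSU
After stage 2: salt = 2,922,270,000 + 339,000,000×1 = 3,261,270,000; volume = 494,700,000 m³
S = 3,261,270,000 / 494,700,000 = 6.5924 PSU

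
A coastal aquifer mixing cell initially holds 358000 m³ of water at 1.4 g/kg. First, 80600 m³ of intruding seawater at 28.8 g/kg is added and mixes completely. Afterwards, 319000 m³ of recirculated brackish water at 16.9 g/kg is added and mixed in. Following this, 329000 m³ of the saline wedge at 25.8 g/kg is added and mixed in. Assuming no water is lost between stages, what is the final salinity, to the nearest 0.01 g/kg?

15.37 g/kg

Total salt / total volume:
Initial salt = 358,000×1.4 = 501,200
After stage 1: salt = 501,200 + 80,600×28.8 = 2,822,480; volume = 438,600 m³; S = 6.435 g/kg
After stage 2: salt = 2,822,480 + 319,000×16.9 = 8,213,580; volume = 757,600 m³; S = 10.842 g/kg
After stage 3: salt = 8,213,580 + 329,000×25.8 = 16,701,780; volume = 1,086,600 m³
S = 16,701,780 / 1,086,600 = 15.3707 g/kg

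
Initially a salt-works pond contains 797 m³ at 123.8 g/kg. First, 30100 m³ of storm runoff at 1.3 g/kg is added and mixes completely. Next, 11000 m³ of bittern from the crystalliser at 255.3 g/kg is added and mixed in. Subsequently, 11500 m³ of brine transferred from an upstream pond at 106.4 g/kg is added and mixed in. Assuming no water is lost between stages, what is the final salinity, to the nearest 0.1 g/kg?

78.1 g/kg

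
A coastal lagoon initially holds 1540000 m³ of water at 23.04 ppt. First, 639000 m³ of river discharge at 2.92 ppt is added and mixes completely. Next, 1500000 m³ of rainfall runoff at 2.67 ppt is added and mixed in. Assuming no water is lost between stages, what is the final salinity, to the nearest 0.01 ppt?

Conserving salt mass:
Initial salt = 1,540,000×23.04 = 35,481,600
After stage 1: salt = 35,481,600 + 639,000×2.92 = 37,347,480; volume = 2,179,000 m³; S = 17.14 ppt
After stage 2: salt = 37,347,480 + 1,500,000×2.67 = 41,352,480; volume = 3,679,000 m³
S = 41,352,480 / 3,679,000 = 11.2401 ppt

11.24 ppt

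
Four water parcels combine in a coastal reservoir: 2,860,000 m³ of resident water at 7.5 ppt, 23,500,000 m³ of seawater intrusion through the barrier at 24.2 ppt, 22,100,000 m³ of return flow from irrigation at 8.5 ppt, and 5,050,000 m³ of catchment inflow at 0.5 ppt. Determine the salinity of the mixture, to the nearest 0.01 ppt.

Salt balance:
salt = 2,860,000×7.5 + 23,500,000×24.2 + 22,100,000×8.5 + 5,050,000×0.5 = 21,450,000 + 568,700,000 + 187,850,000 + 2,525,000 = 780,525,000
volume = 2,860,000 + 23,500,000 + 22,100,000 + 5,050,000 = 53,510,000 m³
S = 780,525,000 / 53,510,000 = 14.5865 ppt

14.59 ppt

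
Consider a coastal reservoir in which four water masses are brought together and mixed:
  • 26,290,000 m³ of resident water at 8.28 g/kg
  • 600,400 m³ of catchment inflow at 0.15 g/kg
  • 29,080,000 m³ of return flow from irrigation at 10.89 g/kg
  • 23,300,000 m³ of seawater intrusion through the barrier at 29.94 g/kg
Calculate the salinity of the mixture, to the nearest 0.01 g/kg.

15.54 g/kg

Weighted by volume,
salt = 26,290,000×8.28 + 600,400×0.15 + 29,080,000×10.89 + 23,300,000×29.94 = 217,681,200 + 90,060 + 316,681,200 + 697,602,000 = 1,232,054,460
volume = 26,290,000 + 600,400 + 29,080,000 + 23,300,000 = 79,270,400 m³
S = 1,232,054,460 / 79,270,400 = 15.5424 g/kg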